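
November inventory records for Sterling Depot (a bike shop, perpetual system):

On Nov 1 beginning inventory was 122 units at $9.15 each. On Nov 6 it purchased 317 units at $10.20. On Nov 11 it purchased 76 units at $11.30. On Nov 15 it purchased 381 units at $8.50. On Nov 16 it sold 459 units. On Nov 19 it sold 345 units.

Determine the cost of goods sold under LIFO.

Nov 16, 459 sold [LIFO — newest first]: 381 @ $8.50 + 76 @ $11.30 + 2 @ $10.20 = $4,117.70
Nov 19, 345 sold [LIFO — newest first]: 315 @ $10.20 + 30 @ $9.15 = $3,487.50
Total COGS = $4,117.70 + $3,487.50 = $7,605.20
Ending inventory: 92 @ $9.15 = $841.80
Check: goods available $8,447.00 = COGS $7,605.20 + ending $841.80

COGS = $7,605.20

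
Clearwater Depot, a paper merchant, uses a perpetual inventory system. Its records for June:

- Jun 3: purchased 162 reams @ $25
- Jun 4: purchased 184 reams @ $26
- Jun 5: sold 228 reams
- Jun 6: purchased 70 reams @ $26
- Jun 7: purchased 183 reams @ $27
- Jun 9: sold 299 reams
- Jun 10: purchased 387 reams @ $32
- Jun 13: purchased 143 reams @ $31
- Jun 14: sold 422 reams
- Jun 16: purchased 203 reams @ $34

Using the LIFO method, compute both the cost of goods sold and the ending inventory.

COGS = $27,156; ending inventory = $12,158

Jun 5, 228 sold [LIFO — newest first]: 184 @ $26 + 44 @ $25 = $5,884
Jun 9, 299 sold [LIFO — newest first]: 183 @ $27 + 70 @ $26 + 46 @ $25 = $7,911
Jun 14, 422 sold [LIFO — newest first]: 143 @ $31 + 279 @ $32 = $13,361
Total COGS = $5,884 + $7,911 + $13,361 = $27,156
Ending inventory: 72 @ $25 + 108 @ $32 + 203 @ $34 = $12,158
Check: goods available $39,314 = COGS $27,156 + ending $12,158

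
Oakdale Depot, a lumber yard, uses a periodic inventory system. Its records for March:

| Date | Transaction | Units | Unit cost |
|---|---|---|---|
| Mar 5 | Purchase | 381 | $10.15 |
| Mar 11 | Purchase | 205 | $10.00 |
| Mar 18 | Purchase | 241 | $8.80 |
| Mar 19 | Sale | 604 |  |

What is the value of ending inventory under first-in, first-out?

Ending inventory = $1,962.40

Mar 19, 604 sold [FIFO — oldest first]: 381 @ $10.15 + 205 @ $10.00 + 18 @ $8.80 = $6,075.55
Ending inventory: 223 @ $8.80 = $1,962.40
Check: goods available $8,037.95 = COGS $6,075.55 + ending $1,962.40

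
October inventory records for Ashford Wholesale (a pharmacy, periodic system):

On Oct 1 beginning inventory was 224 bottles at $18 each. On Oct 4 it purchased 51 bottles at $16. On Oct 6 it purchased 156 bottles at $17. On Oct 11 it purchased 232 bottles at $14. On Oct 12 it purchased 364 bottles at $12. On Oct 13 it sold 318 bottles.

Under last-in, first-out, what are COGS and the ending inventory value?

Oct 13, 318 sold [LIFO — newest first]: 318 @ $12 = $3,816
Ending inventory: 224 @ $18 + 51 @ $16 + 156 @ $17 + 232 @ $14 + 46 @ $12 = $11,300
Check: goods available $15,116 = COGS $3,816 + ending $11,300

COGS = $3,816; ending inventory = $11,300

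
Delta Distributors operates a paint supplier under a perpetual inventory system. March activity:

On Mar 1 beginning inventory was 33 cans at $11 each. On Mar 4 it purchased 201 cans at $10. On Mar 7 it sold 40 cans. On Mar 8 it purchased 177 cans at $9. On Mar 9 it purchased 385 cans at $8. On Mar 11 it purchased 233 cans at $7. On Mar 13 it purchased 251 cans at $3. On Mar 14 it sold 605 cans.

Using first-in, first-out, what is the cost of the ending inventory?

Mar 7, 40 sold [FIFO — oldest first]: 33 @ $11 + 7 @ $10 = $433
Mar 14, 605 sold [FIFO — oldest first]: 194 @ $10 + 177 @ $9 + 234 @ $8 = $5,405
Total COGS = $433 + $5,405 = $5,838
Ending inventory: 151 @ $8 + 233 @ $7 + 251 @ $3 = $3,592
Check: goods available $9,430 = COGS $5,838 + ending $3,592

Ending inventory = $3,592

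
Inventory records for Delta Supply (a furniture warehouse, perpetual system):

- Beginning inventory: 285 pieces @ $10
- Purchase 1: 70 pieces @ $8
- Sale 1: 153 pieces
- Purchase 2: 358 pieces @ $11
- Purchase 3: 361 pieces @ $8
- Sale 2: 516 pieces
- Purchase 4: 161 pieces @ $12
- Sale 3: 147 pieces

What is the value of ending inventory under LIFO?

Ending inventory = $4,421

Sale 1 (153) [LIFO — newest first]: 70 @ $8 + 83 @ $10 = $1,390
Sale 2 (516) [LIFO — newest first]: 361 @ $8 + 155 @ $11 = $4,593
Sale 3 (147) [LIFO — newest first]: 147 @ $12 = $1,764
Total COGS = $1,390 + $4,593 + $1,764 = $7,747
Ending inventory: 202 @ $10 + 203 @ $11 + 14 @ $12 = $4,421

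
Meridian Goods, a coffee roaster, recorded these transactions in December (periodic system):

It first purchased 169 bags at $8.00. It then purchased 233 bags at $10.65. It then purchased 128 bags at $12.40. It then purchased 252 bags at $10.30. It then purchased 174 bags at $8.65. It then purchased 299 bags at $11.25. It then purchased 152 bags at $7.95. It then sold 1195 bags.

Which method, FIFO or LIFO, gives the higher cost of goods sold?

LIFO

FIFO COGS: 169 @ $8.00 + 233 @ $10.65 + 128 @ $12.40 + 252 @ $10.30 + 174 @ $8.65 + 239 @ $11.25 = $12,210.10
LIFO COGS: 152 @ $7.95 + 299 @ $11.25 + 174 @ $8.65 + 252 @ $10.30 + 128 @ $12.40 + 190 @ $10.65 = $12,283.55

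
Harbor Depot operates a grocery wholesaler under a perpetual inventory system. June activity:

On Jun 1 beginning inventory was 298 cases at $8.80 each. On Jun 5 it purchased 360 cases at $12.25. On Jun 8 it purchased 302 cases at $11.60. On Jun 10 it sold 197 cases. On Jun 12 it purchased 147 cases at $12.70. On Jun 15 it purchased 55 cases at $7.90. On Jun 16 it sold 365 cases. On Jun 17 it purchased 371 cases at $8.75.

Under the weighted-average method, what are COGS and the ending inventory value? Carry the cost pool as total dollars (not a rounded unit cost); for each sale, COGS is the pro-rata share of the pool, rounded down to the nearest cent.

COGS = $6,199.68; ending inventory = $9,883.57

After Jun 1: 298 on hand, pool $2,622.40 (≈ $8.8000 each)
After Jun 5: 658 on hand, pool $7,032.40 (≈ $10.6875 each)
After Jun 8: 960 on hand, pool $10,535.60 (≈ $10.9746 each)
Jun 10, sell 197: 197/960 × $10,535.60 → $2,161.99
After Jun 12: 910 on hand, pool $10,240.51 (≈ $11.2533 each)
After Jun 15: 965 on hand, pool $10,675.01 (≈ $11.0622 each)
Jun 16, sell 365: 365/965 × $10,675.01 → $4,037.69
After Jun 17: 971 on hand, pool $9,883.57 (≈ $10.1788 each)
Total COGS = $2,161.99 + $4,037.69 = $6,199.68
Ending inventory (cost pool remaining) = $9,883.57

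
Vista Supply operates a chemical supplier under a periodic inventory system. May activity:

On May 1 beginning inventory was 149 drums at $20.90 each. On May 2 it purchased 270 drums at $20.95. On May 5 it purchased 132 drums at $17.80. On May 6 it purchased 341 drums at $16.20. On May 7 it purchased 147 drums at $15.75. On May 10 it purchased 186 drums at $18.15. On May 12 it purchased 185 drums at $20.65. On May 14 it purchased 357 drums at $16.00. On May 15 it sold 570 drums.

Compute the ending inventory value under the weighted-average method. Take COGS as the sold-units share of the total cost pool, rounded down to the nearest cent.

Ending inventory = $21,587.87

May 15, sell 570: 570/1767 × $31,867.80 → $10,279.93
Ending inventory (cost pool remaining) = $21,587.87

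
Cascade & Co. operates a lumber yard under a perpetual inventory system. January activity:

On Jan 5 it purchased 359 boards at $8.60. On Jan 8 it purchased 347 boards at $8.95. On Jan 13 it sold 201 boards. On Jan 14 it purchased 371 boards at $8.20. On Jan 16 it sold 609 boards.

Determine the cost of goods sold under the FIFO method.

Jan 13, 201 sold [FIFO — oldest first]: 201 @ $8.60 = $1,728.60
Jan 16, 609 sold [FIFO — oldest first]: 158 @ $8.60 + 347 @ $8.95 + 104 @ $8.20 = $5,317.25
Total COGS = $1,728.60 + $5,317.25 = $7,045.85
Ending inventory: 267 @ $8.20 = $2,189.40

COGS = $7,045.85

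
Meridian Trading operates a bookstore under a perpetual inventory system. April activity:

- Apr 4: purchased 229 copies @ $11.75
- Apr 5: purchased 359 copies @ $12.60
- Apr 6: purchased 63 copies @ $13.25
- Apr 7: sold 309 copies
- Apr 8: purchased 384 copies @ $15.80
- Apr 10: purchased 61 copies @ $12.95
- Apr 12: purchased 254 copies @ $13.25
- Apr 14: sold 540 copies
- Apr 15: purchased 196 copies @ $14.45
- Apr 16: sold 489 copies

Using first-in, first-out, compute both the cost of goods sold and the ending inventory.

Apr 7, 309 sold [FIFO — oldest first]: 229 @ $11.75 + 80 @ $12.60 = $3,698.75
Apr 14, 540 sold [FIFO — oldest first]: 279 @ $12.60 + 63 @ $13.25 + 198 @ $15.80 = $7,478.55
Apr 16, 489 sold [FIFO — oldest first]: 186 @ $15.80 + 61 @ $12.95 + 242 @ $13.25 = $6,935.25
Total COGS = $3,698.75 + $7,478.55 + $6,935.25 = $18,112.55
Ending inventory: 12 @ $13.25 + 196 @ $14.45 = $2,991.20

COGS = $18,112.55; ending inventory = $2,991.20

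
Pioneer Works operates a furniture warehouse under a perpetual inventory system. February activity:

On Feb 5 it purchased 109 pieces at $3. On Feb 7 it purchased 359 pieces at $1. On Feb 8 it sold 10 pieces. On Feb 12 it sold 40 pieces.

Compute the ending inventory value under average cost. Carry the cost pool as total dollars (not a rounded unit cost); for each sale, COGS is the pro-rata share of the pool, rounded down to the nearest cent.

After Feb 5: 109 on hand, pool $327.00 (≈ $3.0000 each)
After Feb 7: 468 on hand, pool $686.00 (≈ $1.4658 each)
Feb 8, sell 10: 10/468 × $686.00 → $14.65
Feb 12, sell 40: 40/458 × $671.35 → $58.63
Total COGS = $14.65 + $58.63 = $73.28
Ending inventory (cost pool remaining) = $612.72
Check: goods available $686.00 = COGS $73.28 + ending $612.72

Ending inventory = $612.72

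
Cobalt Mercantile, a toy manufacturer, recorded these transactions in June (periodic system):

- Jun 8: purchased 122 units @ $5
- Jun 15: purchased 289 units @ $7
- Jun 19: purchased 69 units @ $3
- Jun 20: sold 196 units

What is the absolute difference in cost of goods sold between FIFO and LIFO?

$32

FIFO COGS: 122 @ $5 + 74 @ $7 = $1,128
LIFO COGS: 69 @ $3 + 127 @ $7 = $1,096
Difference = |$1,128 − $1,096| = $32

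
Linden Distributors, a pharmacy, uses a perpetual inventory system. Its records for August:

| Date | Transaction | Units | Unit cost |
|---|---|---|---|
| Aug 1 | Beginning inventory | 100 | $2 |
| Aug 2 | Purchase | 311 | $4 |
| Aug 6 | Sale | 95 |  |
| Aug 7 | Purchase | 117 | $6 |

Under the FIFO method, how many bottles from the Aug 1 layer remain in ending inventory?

Aug 6, 95 sold [FIFO — oldest first]: 95 @ $2 = $190
Ending inventory: 5 @ $2 + 311 @ $4 + 117 @ $6 = $1,956

5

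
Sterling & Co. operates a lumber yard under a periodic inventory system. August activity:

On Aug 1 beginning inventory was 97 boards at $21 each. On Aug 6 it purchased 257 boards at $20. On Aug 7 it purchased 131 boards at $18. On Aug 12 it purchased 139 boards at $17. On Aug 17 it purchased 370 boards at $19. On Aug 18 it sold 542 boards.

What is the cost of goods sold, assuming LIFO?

COGS = $9,987

Aug 18, 542 sold [LIFO — newest first]: 370 @ $19 + 139 @ $17 + 33 @ $18 = $9,987
Ending inventory: 97 @ $21 + 257 @ $20 + 98 @ $18 = $8,941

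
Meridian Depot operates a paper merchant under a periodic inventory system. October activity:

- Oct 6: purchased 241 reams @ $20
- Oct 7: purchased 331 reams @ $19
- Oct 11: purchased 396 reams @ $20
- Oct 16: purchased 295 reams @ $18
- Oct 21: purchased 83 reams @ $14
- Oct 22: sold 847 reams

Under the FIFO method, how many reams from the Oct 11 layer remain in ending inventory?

121

Oct 22, 847 sold [FIFO — oldest first]: 241 @ $20 + 331 @ $19 + 275 @ $20 = $16,609
Ending inventory: 121 @ $20 + 295 @ $18 + 83 @ $14 = $8,892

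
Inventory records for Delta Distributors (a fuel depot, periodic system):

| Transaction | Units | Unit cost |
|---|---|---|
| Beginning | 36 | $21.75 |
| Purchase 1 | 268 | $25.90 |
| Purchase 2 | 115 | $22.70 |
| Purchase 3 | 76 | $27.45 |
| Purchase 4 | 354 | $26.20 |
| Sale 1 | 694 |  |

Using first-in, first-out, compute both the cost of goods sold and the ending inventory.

Sale 1 (694) [FIFO — oldest first]: 36 @ $21.75 + 268 @ $25.90 + 115 @ $22.70 + 76 @ $27.45 + 199 @ $26.20 = $17,634.70
Ending inventory: 155 @ $26.20 = $4,061.00

COGS = $17,634.70; ending inventory = $4,061.00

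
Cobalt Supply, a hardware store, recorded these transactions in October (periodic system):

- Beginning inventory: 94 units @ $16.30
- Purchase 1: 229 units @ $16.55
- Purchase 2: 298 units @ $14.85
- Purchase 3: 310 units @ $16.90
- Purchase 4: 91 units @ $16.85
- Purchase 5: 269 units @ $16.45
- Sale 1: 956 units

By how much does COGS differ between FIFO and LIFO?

$36.80

FIFO COGS: 94 @ $16.30 + 229 @ $16.55 + 298 @ $14.85 + 310 @ $16.90 + 25 @ $16.85 = $15,407.70
LIFO COGS: 269 @ $16.45 + 91 @ $16.85 + 310 @ $16.90 + 286 @ $14.85 = $15,444.50
Difference = |$15,407.70 − $15,444.50| = $36.80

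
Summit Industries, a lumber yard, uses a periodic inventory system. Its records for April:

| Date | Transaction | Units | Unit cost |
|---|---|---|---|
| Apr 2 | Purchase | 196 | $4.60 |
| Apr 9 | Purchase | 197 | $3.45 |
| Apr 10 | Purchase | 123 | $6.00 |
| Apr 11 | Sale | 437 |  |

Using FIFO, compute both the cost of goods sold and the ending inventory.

Apr 11, 437 sold [FIFO — oldest first]: 196 @ $4.60 + 197 @ $3.45 + 44 @ $6.00 = $1,845.25
Ending inventory: 79 @ $6.00 = $474.00
Check: goods available $2,319.25 = COGS $1,845.25 + ending $474.00

COGS = $1,845.25; ending inventory = $474.00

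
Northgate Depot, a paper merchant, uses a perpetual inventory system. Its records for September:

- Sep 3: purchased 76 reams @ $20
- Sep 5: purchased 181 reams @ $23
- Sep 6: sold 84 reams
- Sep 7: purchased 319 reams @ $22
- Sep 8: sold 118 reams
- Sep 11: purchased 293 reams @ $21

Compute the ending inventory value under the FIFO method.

Sep 6, 84 sold [FIFO — oldest first]: 76 @ $20 + 8 @ $23 = $1,704
Sep 8, 118 sold [FIFO — oldest first]: 118 @ $23 = $2,714
Total COGS = $1,704 + $2,714 = $4,418
Ending inventory: 55 @ $23 + 319 @ $22 + 293 @ $21 = $14,436

Ending inventory = $14,436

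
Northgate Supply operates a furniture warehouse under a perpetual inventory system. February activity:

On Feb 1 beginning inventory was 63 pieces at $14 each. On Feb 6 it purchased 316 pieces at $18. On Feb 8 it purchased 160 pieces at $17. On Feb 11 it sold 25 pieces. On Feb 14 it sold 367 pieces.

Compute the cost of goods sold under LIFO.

Feb 11, 25 sold [LIFO — newest first]: 25 @ $17 = $425
Feb 14, 367 sold [LIFO — newest first]: 135 @ $17 + 232 @ $18 = $6,471
Total COGS = $425 + $6,471 = $6,896
Ending inventory: 63 @ $14 + 84 @ $18 = $2,394

COGS = $6,896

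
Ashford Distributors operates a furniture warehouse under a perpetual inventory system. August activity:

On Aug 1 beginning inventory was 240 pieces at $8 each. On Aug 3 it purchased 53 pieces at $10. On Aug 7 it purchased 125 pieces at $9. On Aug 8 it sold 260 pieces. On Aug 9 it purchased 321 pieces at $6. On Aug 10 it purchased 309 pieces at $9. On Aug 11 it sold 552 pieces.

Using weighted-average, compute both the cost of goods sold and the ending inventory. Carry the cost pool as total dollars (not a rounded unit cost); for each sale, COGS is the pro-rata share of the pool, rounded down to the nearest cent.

COGS = $6,467.57; ending inventory = $1,814.43

After Aug 1: 240 on hand, pool $1,920.00 (≈ $8.0000 each)
After Aug 3: 293 on hand, pool $2,450.00 (≈ $8.3618 each)
After Aug 7: 418 on hand, pool $3,575.00 (≈ $8.5526 each)
Aug 8, sell 260: 260/418 × $3,575.00 → $2,223.68
After Aug 9: 479 on hand, pool $3,277.32 (≈ $6.8420 each)
After Aug 10: 788 on hand, pool $6,058.32 (≈ $7.6882 each)
Aug 11, sell 552: 552/788 × $6,058.32 → $4,243.89
Total COGS = $2,223.68 + $4,243.89 = $6,467.57
Ending inventory (cost pool remaining) = $1,814.43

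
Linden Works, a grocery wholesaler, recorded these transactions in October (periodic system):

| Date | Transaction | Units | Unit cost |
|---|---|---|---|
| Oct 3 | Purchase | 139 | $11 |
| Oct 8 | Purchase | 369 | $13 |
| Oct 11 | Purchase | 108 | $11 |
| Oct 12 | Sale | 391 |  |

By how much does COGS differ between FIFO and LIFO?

$62

FIFO COGS: 139 @ $11 + 252 @ $13 = $4,805
LIFO COGS: 108 @ $11 + 283 @ $13 = $4,867
Difference = |$4,805 − $4,867| = $62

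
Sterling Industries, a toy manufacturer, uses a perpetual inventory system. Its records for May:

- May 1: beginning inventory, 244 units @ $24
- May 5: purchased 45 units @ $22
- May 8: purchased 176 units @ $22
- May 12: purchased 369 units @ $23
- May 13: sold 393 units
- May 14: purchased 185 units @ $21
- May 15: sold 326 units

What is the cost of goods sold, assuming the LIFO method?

COGS = $16,002

May 13, 393 sold [LIFO — newest first]: 369 @ $23 + 24 @ $22 = $9,015
May 15, 326 sold [LIFO — newest first]: 185 @ $21 + 141 @ $22 = $6,987
Total COGS = $9,015 + $6,987 = $16,002
Ending inventory: 244 @ $24 + 45 @ $22 + 11 @ $22 = $7,088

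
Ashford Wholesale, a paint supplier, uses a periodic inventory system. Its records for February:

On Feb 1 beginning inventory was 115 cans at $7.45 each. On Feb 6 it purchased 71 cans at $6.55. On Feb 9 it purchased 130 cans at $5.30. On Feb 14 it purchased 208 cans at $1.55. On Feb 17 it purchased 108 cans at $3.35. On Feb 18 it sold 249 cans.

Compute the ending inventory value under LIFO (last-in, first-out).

Ending inventory = $2,114.65

Feb 18, 249 sold [LIFO — newest first]: 108 @ $3.35 + 141 @ $1.55 = $580.35
Ending inventory: 115 @ $7.45 + 71 @ $6.55 + 130 @ $5.30 + 67 @ $1.55 = $2,114.65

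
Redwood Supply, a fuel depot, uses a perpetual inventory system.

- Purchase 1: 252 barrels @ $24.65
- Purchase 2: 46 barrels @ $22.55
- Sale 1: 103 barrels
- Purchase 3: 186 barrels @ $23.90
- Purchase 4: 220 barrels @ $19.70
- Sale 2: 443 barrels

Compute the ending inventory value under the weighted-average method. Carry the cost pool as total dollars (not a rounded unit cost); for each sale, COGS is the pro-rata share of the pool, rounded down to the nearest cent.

After Purchase 1: 252 on hand, pool $6,211.80 (≈ $24.6500 each)
After Purchase 2: 298 on hand, pool $7,249.10 (≈ $24.3258 each)
Sale 1, sell 103: 103/298 × $7,249.10 → $2,505.56
After Purchase 3: 381 on hand, pool $9,188.94 (≈ $24.1180 each)
After Purchase 4: 601 on hand, pool $13,522.94 (≈ $22.5007 each)
Sale 2, sell 443: 443/601 × $13,522.94 → $9,967.82
Total COGS = $2,505.56 + $9,967.82 = $12,473.38
Ending inventory (cost pool remaining) = $3,555.12

Ending inventory = $3,555.12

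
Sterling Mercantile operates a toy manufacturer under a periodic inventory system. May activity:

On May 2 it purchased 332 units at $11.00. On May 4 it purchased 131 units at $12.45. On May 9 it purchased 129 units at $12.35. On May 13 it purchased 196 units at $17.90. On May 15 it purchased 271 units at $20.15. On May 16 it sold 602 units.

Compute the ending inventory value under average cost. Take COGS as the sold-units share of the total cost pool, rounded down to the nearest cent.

Ending inventory = $6,837.81

May 16, sell 602: 602/1059 × $15,845.15 → $9,007.34
Ending inventory (cost pool remaining) = $6,837.81
Check: goods available $15,845.15 = COGS $9,007.34 + ending $6,837.81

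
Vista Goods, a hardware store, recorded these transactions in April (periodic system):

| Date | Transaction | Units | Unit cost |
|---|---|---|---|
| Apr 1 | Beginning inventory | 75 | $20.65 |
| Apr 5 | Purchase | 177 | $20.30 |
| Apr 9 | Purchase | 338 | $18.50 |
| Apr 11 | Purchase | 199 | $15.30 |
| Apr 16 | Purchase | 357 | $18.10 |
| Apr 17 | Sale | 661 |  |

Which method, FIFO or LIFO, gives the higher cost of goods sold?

FIFO COGS: 75 @ $20.65 + 177 @ $20.30 + 338 @ $18.50 + 71 @ $15.30 = $12,481.15
LIFO COGS: 357 @ $18.10 + 199 @ $15.30 + 105 @ $18.50 = $11,448.90

FIFO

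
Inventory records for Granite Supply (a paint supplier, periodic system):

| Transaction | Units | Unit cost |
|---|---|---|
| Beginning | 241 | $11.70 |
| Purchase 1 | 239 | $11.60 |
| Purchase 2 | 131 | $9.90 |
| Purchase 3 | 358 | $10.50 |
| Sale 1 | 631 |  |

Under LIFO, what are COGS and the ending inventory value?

COGS = $6,703.10; ending inventory = $3,944.90

Sale 1 (631) [LIFO — newest first]: 358 @ $10.50 + 131 @ $9.90 + 142 @ $11.60 = $6,703.10
Ending inventory: 241 @ $11.70 + 97 @ $11.60 = $3,944.90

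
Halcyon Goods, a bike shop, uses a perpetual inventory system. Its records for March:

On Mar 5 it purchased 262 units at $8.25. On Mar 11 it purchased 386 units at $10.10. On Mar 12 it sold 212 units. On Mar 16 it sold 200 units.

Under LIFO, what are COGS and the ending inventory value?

Mar 12, 212 sold [LIFO — newest first]: 212 @ $10.10 = $2,141.20
Mar 16, 200 sold [LIFO — newest first]: 174 @ $10.10 + 26 @ $8.25 = $1,971.90
Total COGS = $2,141.20 + $1,971.90 = $4,113.10
Ending inventory: 236 @ $8.25 = $1,947.00

COGS = $4,113.10; ending inventory = $1,947.00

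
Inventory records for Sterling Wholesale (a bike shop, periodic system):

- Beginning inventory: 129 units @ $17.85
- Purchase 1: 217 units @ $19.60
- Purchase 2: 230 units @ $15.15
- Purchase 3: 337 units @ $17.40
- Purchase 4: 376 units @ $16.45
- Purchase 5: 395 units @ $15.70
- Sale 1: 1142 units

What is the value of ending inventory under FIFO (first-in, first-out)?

Sale 1 (1142) [FIFO — oldest first]: 129 @ $17.85 + 217 @ $19.60 + 230 @ $15.15 + 337 @ $17.40 + 229 @ $16.45 = $19,671.20
Ending inventory: 147 @ $16.45 + 395 @ $15.70 = $8,619.65

Ending inventory = $8,619.65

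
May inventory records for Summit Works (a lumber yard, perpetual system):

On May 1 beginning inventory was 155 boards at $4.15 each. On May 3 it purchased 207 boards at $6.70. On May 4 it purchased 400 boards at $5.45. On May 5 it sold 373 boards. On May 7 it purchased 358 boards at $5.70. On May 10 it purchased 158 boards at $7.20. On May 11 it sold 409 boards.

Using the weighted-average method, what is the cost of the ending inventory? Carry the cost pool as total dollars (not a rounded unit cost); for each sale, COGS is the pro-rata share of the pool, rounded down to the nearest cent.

Ending inventory = $2,919.82

After May 1: 155 on hand, pool $643.25 (≈ $4.1500 each)
After May 3: 362 on hand, pool $2,030.15 (≈ $5.6081 each)
After May 4: 762 on hand, pool $4,210.15 (≈ $5.5251 each)
May 5, sell 373: 373/762 × $4,210.15 → $2,060.87
After May 7: 747 on hand, pool $4,189.88 (≈ $5.6089 each)
After May 10: 905 on hand, pool $5,327.48 (≈ $5.8867 each)
May 11, sell 409: 409/905 × $5,327.48 → $2,407.66
Total COGS = $2,060.87 + $2,407.66 = $4,468.53
Ending inventory (cost pool remaining) = $2,919.82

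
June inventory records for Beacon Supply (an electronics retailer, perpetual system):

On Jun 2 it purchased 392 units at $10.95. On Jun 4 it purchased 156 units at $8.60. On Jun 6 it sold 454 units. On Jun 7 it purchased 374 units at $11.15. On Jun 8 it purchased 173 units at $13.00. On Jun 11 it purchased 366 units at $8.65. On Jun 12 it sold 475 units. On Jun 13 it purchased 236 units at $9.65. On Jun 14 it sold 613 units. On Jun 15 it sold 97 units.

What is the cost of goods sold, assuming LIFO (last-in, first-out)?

COGS = $16,861.30

Jun 6, 454 sold [LIFO — newest first]: 156 @ $8.60 + 298 @ $10.95 = $4,604.70
Jun 12, 475 sold [LIFO — newest first]: 366 @ $8.65 + 109 @ $13.00 = $4,582.90
Jun 14, 613 sold [LIFO — newest first]: 236 @ $9.65 + 64 @ $13.00 + 313 @ $11.15 = $6,599.35
Jun 15, 97 sold [LIFO — newest first]: 61 @ $11.15 + 36 @ $10.95 = $1,074.35
Total COGS = $4,604.70 + $4,582.90 + $6,599.35 + $1,074.35 = $16,861.30
Ending inventory: 58 @ $10.95 = $635.10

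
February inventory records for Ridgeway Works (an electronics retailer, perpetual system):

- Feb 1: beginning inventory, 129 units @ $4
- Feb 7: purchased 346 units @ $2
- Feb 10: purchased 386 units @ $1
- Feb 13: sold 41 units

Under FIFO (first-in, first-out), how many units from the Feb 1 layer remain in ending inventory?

88

Feb 13, 41 sold [FIFO — oldest first]: 41 @ $4 = $164
Ending inventory: 88 @ $4 + 346 @ $2 + 386 @ $1 = $1,430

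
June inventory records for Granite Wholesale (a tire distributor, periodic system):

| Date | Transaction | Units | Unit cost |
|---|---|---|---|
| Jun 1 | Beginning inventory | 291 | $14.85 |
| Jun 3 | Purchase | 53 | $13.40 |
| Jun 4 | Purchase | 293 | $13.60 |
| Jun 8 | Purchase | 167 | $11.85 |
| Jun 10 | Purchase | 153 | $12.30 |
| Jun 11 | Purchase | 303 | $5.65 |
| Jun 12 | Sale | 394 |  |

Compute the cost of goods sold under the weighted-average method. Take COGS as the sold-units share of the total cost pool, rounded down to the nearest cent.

COGS = $4,562.00

Jun 12, sell 394: 394/1260 × $14,589.15 → $4,562.00
Ending inventory (cost pool remaining) = $10,027.15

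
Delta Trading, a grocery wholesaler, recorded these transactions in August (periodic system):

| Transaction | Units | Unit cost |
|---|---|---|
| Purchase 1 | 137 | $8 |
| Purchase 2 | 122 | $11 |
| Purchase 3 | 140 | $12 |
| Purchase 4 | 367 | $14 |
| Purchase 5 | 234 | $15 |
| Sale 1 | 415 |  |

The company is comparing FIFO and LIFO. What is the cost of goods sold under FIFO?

FIFO COGS: 137 @ $8 + 122 @ $11 + 140 @ $12 + 16 @ $14 = $4,342
LIFO COGS: 234 @ $15 + 181 @ $14 = $6,044

COGS = $4,342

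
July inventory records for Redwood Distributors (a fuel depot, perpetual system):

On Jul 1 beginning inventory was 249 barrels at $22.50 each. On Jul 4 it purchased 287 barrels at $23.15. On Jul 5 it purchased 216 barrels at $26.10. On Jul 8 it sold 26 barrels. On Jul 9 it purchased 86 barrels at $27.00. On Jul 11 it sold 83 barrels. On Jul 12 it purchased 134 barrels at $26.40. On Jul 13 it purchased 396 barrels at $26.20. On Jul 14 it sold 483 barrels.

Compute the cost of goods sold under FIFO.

COGS = $13,708.15

Jul 8, 26 sold [FIFO — oldest first]: 26 @ $22.50 = $585.00
Jul 11, 83 sold [FIFO — oldest first]: 83 @ $22.50 = $1,867.50
Jul 14, 483 sold [FIFO — oldest first]: 140 @ $22.50 + 287 @ $23.15 + 56 @ $26.10 = $11,255.65
Total COGS = $585.00 + $1,867.50 + $11,255.65 = $13,708.15
Ending inventory: 160 @ $26.10 + 86 @ $27.00 + 134 @ $26.40 + 396 @ $26.20 = $20,410.80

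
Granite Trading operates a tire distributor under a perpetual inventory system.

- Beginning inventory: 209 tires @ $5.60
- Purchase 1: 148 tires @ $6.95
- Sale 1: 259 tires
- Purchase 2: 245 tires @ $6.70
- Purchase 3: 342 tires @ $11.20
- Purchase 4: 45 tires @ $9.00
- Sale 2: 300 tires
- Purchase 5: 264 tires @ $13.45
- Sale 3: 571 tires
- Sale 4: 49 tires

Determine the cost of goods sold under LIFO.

Sale 1 (259) [LIFO — newest first]: 148 @ $6.95 + 111 @ $5.60 = $1,650.20
Sale 2 (300) [LIFO — newest first]: 45 @ $9.00 + 255 @ $11.20 = $3,261.00
Sale 3 (571) [LIFO — newest first]: 264 @ $13.45 + 87 @ $11.20 + 220 @ $6.70 = $5,999.20
Sale 4 (49) [LIFO — newest first]: 25 @ $6.70 + 24 @ $5.60 = $301.90
Total COGS = $1,650.20 + $3,261.00 + $5,999.20 + $301.90 = $11,212.30
Ending inventory: 74 @ $5.60 = $414.40
Check: goods available $11,626.70 = COGS $11,212.30 + ending $414.40

COGS = $11,212.30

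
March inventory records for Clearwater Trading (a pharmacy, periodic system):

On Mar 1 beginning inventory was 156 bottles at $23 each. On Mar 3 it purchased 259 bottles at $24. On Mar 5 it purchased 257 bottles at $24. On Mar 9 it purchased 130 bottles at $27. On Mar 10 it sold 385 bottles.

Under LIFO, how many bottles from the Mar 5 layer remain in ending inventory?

Mar 10, 385 sold [LIFO — newest first]: 130 @ $27 + 255 @ $24 = $9,630
Ending inventory: 156 @ $23 + 259 @ $24 + 2 @ $24 = $9,852

2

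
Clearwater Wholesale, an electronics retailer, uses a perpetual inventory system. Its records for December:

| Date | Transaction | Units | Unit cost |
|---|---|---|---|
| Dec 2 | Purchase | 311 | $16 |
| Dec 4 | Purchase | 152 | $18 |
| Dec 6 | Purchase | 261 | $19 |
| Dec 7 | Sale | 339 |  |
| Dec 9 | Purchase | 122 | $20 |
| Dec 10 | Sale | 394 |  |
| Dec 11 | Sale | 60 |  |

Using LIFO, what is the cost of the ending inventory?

Dec 7, 339 sold [LIFO — newest first]: 261 @ $19 + 78 @ $18 = $6,363
Dec 10, 394 sold [LIFO — newest first]: 122 @ $20 + 74 @ $18 + 198 @ $16 = $6,940
Dec 11, 60 sold [LIFO — newest first]: 60 @ $16 = $960
Total COGS = $6,363 + $6,940 + $960 = $14,263
Ending inventory: 53 @ $16 = $848

Ending inventory = $848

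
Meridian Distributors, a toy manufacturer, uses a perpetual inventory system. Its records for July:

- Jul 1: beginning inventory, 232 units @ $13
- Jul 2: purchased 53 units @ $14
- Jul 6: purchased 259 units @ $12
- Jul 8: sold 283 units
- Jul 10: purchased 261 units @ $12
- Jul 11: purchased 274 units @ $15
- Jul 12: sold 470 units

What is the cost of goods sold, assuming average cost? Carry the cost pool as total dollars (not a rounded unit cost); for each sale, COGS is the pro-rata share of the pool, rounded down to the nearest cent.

After Jul 1: 232 on hand, pool $3,016.00 (≈ $13.0000 each)
After Jul 2: 285 on hand, pool $3,758.00 (≈ $13.1860 each)
After Jul 6: 544 on hand, pool $6,866.00 (≈ $12.6213 each)
Jul 8, sell 283: 283/544 × $6,866.00 → $3,571.83
After Jul 10: 522 on hand, pool $6,426.17 (≈ $12.3107 each)
After Jul 11: 796 on hand, pool $10,536.17 (≈ $13.2364 each)
Jul 12, sell 470: 470/796 × $10,536.17 → $6,221.10
Total COGS = $3,571.83 + $6,221.10 = $9,792.93
Ending inventory (cost pool remaining) = $4,315.07

COGS = $9,792.93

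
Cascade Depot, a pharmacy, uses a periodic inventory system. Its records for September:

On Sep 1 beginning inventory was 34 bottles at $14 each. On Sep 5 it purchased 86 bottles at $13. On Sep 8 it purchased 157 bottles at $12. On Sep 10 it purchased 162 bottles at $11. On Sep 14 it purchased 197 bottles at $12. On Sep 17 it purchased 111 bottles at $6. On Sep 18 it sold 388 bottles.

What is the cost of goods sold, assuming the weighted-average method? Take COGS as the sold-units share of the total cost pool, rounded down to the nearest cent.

Sep 18, sell 388: 388/747 × $8,290.00 → $4,305.91
Ending inventory (cost pool remaining) = $3,984.09

COGS = $4,305.91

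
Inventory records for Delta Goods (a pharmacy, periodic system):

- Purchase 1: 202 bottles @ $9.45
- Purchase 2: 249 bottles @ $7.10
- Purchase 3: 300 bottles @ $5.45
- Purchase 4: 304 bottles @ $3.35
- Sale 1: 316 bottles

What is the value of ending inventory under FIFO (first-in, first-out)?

Ending inventory = $3,611.90

Sale 1 (316) [FIFO — oldest first]: 202 @ $9.45 + 114 @ $7.10 = $2,718.30
Ending inventory: 135 @ $7.10 + 300 @ $5.45 + 304 @ $3.35 = $3,611.90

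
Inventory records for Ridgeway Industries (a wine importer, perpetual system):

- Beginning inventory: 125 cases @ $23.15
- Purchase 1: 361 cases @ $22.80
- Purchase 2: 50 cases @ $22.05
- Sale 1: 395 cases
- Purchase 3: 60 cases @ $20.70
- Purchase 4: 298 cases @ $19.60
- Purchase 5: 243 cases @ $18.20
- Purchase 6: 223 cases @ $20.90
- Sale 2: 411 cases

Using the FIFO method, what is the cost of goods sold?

COGS = $17,585.05

Sale 1 (395) [FIFO — oldest first]: 125 @ $23.15 + 270 @ $22.80 = $9,049.75
Sale 2 (411) [FIFO — oldest first]: 91 @ $22.80 + 50 @ $22.05 + 60 @ $20.70 + 210 @ $19.60 = $8,535.30
Total COGS = $9,049.75 + $8,535.30 = $17,585.05
Ending inventory: 88 @ $19.60 + 243 @ $18.20 + 223 @ $20.90 = $10,808.10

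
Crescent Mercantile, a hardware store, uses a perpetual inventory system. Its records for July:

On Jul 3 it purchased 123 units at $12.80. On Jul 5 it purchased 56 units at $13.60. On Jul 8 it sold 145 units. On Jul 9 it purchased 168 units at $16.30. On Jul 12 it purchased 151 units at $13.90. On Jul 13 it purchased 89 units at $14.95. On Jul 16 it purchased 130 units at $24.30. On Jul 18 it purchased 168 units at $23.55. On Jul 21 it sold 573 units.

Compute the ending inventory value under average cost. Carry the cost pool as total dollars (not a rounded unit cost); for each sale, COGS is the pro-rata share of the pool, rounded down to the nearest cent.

After Jul 3: 123 on hand, pool $1,574.40 (≈ $12.8000 each)
After Jul 5: 179 on hand, pool $2,336.00 (≈ $13.0503 each)
Jul 8, sell 145: 145/179 × $2,336.00 → $1,892.29
After Jul 9: 202 on hand, pool $3,182.11 (≈ $15.7530 each)
After Jul 12: 353 on hand, pool $5,281.01 (≈ $14.9604 each)
After Jul 13: 442 on hand, pool $6,611.56 (≈ $14.9583 each)
After Jul 16: 572 on hand, pool $9,770.56 (≈ $17.0814 each)
After Jul 18: 740 on hand, pool $13,726.96 (≈ $18.5499 each)
Jul 21, sell 573: 573/740 × $13,726.96 → $10,629.11
Total COGS = $1,892.29 + $10,629.11 = $12,521.40
Ending inventory (cost pool remaining) = $3,097.85
Check: goods available $15,619.25 = COGS $12,521.40 + ending $3,097.85

Ending inventory = $3,097.85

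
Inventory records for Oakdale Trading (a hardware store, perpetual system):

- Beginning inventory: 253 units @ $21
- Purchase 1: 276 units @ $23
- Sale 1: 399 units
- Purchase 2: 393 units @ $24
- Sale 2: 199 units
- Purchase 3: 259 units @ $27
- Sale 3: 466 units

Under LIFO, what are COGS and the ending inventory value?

COGS = $25,629; ending inventory = $2,457

Sale 1 (399) [LIFO — newest first]: 276 @ $23 + 123 @ $21 = $8,931
Sale 2 (199) [LIFO — newest first]: 199 @ $24 = $4,776
Sale 3 (466) [LIFO — newest first]: 259 @ $27 + 194 @ $24 + 13 @ $21 = $11,922
Total COGS = $8,931 + $4,776 + $11,922 = $25,629
Ending inventory: 117 @ $21 = $2,457
Check: goods available $28,086 = COGS $25,629 + ending $2,457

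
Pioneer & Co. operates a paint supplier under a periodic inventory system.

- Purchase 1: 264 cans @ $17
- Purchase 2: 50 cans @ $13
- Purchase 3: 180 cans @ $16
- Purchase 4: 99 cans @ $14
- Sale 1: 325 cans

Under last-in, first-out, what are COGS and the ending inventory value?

Sale 1 (325) [LIFO — newest first]: 99 @ $14 + 180 @ $16 + 46 @ $13 = $4,864
Ending inventory: 264 @ $17 + 4 @ $13 = $4,540

COGS = $4,864; ending inventory = $4,540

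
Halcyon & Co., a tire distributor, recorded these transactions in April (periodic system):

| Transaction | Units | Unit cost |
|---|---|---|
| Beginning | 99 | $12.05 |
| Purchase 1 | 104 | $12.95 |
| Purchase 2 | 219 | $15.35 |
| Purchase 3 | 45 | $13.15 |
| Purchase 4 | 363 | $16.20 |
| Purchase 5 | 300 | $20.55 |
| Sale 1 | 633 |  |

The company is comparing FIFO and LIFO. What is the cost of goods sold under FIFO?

COGS = $9,182.35

FIFO COGS: 99 @ $12.05 + 104 @ $12.95 + 219 @ $15.35 + 45 @ $13.15 + 166 @ $16.20 = $9,182.35
LIFO COGS: 300 @ $20.55 + 333 @ $16.20 = $11,559.60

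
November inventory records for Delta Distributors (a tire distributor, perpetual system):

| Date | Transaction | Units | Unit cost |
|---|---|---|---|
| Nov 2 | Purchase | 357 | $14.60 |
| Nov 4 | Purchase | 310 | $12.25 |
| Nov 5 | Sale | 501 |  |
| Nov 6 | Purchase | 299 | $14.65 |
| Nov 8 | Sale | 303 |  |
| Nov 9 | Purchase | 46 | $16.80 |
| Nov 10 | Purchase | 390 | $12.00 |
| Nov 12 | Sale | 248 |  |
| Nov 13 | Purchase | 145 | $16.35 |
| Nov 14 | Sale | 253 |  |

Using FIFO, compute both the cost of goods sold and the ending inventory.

COGS = $17,678.85; ending inventory = $3,534.75

Nov 5, 501 sold [FIFO — oldest first]: 357 @ $14.60 + 144 @ $12.25 = $6,976.20
Nov 8, 303 sold [FIFO — oldest first]: 166 @ $12.25 + 137 @ $14.65 = $4,040.55
Nov 12, 248 sold [FIFO — oldest first]: 162 @ $14.65 + 46 @ $16.80 + 40 @ $12.00 = $3,626.10
Nov 14, 253 sold [FIFO — oldest first]: 253 @ $12.00 = $3,036.00
Total COGS = $6,976.20 + $4,040.55 + $3,626.10 + $3,036.00 = $17,678.85
Ending inventory: 97 @ $12.00 + 145 @ $16.35 = $3,534.75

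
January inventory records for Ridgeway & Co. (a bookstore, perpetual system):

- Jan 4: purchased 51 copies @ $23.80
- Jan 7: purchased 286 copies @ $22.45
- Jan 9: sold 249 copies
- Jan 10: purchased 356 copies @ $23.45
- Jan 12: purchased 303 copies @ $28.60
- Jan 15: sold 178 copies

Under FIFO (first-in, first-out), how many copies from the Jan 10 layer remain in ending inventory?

Jan 9, 249 sold [FIFO — oldest first]: 51 @ $23.80 + 198 @ $22.45 = $5,658.90
Jan 15, 178 sold [FIFO — oldest first]: 88 @ $22.45 + 90 @ $23.45 = $4,086.10
Total COGS = $5,658.90 + $4,086.10 = $9,745.00
Ending inventory: 266 @ $23.45 + 303 @ $28.60 = $14,903.50

266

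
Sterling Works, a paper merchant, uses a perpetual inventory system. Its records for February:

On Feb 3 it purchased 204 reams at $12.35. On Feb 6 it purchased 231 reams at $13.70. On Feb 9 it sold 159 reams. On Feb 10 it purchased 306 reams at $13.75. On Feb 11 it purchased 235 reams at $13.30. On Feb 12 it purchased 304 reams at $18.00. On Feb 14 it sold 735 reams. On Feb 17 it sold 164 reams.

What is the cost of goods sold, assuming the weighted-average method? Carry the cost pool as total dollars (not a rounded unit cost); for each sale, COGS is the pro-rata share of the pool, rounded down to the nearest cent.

COGS = $15,239.00

After Feb 3: 204 on hand, pool $2,519.40 (≈ $12.3500 each)
After Feb 6: 435 on hand, pool $5,684.10 (≈ $13.0669 each)
Feb 9, sell 159: 159/435 × $5,684.10 → $2,077.63
After Feb 10: 582 on hand, pool $7,813.97 (≈ $13.4261 each)
After Feb 11: 817 on hand, pool $10,939.47 (≈ $13.3898 each)
After Feb 12: 1121 on hand, pool $16,411.47 (≈ $14.6400 each)
Feb 14, sell 735: 735/1121 × $16,411.47 → $10,760.41
Feb 17, sell 164: 164/386 × $5,651.06 → $2,400.96
Total COGS = $2,077.63 + $10,760.41 + $2,400.96 = $15,239.00
Ending inventory (cost pool remaining) = $3,250.10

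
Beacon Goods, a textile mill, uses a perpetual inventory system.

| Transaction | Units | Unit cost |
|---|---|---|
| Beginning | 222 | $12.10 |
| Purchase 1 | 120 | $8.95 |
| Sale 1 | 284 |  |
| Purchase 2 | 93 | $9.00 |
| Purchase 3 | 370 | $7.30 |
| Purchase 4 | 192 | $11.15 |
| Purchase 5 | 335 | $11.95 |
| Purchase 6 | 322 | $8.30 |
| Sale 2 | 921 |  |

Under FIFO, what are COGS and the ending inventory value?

Sale 1 (284) [FIFO — oldest first]: 222 @ $12.10 + 62 @ $8.95 = $3,241.10
Sale 2 (921) [FIFO — oldest first]: 58 @ $8.95 + 93 @ $9.00 + 370 @ $7.30 + 192 @ $11.15 + 208 @ $11.95 = $8,683.50
Total COGS = $3,241.10 + $8,683.50 = $11,924.60
Ending inventory: 127 @ $11.95 + 322 @ $8.30 = $4,190.25
Check: goods available $16,114.85 = COGS $11,924.60 + ending $4,190.25

COGS = $11,924.60; ending inventory = $4,190.25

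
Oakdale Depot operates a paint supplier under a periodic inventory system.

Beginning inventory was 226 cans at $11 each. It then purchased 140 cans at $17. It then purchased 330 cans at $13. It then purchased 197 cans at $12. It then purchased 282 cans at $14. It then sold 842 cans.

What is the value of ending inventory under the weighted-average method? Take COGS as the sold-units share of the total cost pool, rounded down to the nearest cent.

Sale 1, sell 842: 842/1175 × $15,468.00 → $11,084.30
Ending inventory (cost pool remaining) = $4,383.70

Ending inventory = $4,383.70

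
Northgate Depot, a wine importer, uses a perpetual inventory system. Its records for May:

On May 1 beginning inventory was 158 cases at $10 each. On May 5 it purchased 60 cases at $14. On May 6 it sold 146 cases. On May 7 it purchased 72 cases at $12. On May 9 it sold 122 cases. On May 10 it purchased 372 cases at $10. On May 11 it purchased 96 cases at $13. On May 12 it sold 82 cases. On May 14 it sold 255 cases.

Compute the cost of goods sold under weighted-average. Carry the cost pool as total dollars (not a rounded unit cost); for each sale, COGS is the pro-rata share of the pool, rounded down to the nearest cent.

After May 1: 158 on hand, pool $1,580.00 (≈ $10.0000 each)
After May 5: 218 on hand, pool $2,420.00 (≈ $11.1009 each)
May 6, sell 146: 146/218 × $2,420.00 → $1,620.73
After May 7: 144 on hand, pool $1,663.27 (≈ $11.5505 each)
May 9, sell 122: 122/144 × $1,663.27 → $1,409.15
After May 10: 394 on hand, pool $3,974.12 (≈ $10.0866 each)
After May 11: 490 on hand, pool $5,222.12 (≈ $10.6574 each)
May 12, sell 82: 82/490 × $5,222.12 → $873.90
May 14, sell 255: 255/408 × $4,348.22 → $2,717.63
Total COGS = $1,620.73 + $1,409.15 + $873.90 + $2,717.63 = $6,621.41
Ending inventory (cost pool remaining) = $1,630.59
Check: goods available $8,252.00 = COGS $6,621.41 + ending $1,630.59

COGS = $6,621.41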